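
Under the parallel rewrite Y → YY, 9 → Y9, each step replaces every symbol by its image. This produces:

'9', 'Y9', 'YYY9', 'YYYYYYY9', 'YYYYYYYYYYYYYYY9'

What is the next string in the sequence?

YYYYYYYYYYYYYYYYYYYYYYYYYYYYYYY9

Replace each of the 16 characters of YYYYYYYYYYYYYYY9 in place — YY YY YY YY YY YY YY YY YY YY YY YY YY YY YY Y9 — and concatenate.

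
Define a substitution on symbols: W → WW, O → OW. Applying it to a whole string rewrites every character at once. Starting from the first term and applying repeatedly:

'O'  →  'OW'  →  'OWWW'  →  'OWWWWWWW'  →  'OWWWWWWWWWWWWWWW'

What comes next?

Rewriting the 16 symbols of OWWWWWWWWWWWWWWW one by one yields OW WW WW WW WW WW WW WW WW WW WW WW WW WW WW WW; concatenated:

OWWWWWWWWWWWWWWWWWWWWWWWWWWWWWWW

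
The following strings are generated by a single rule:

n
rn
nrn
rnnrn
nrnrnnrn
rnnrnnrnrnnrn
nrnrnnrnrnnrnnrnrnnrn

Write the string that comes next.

rnnrnnrnrnnrnnrnrnnrnrnnrnnrnrnnrn

Each term (from the third on) is the two preceding terms concatenated in order: term 3 = n·rn = nrn.
So term 8 is rnnrnnrnrnnrn·nrnrnnrnrnnrnnrnrnnrn.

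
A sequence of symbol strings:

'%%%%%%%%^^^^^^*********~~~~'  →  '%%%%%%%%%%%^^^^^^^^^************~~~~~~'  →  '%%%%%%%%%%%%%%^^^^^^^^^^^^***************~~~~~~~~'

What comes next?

%%%%%%%%%%%%%%%%%^^^^^^^^^^^^^^^******************~~~~~~~~~~

Term n consists of 3n+2 %'s, followed by 3n ^'s, followed by 3n+3 *'s, followed by 2n ~'s, where the shown terms are n = 2, 3, 4.
Setting n = 5 gives 17, 15, 18, 10 characters in each block.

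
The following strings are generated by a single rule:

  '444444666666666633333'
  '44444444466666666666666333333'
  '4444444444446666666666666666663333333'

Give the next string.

444444444444444666666666666666666666633333333

Reading off run lengths: 4 runs 6, 9, 12; 6 runs 10, 14, 18; 3 runs 5, 6, 7 — each is linear in n, where the shown terms are n = 2, 3, 4.
For the next term, n = 5, so the run lengths are 15, 22, 8.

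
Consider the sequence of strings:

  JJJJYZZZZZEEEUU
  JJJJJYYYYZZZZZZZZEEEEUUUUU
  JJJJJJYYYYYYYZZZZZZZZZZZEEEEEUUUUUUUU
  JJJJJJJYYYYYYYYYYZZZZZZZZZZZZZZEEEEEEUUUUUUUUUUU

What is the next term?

Term n consists of n+3 J's, followed by 3n-2 Y's, followed by 3n+2 Z's, followed by n+2 E's, followed by 3n-1 U's (n = 1, 2, …).
For the next term, n = 5, so the run lengths are 8, 13, 17, 7, 14.

JJJJJJJJYYYYYYYYYYYYYZZZZZZZZZZZZZZZZZEEEEEEEUUUUUUUUUUUUUU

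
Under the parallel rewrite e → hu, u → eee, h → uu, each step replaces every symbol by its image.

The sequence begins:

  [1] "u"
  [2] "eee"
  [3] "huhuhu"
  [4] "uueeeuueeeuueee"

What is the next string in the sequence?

eeeeeehuhuhueeeeeehuhuhueeeeeehuhuhu

Replace each of the 15 characters of uueeeuueeeuueee in place — eee eee hu hu hu eee eee hu hu hu eee eee hu hu hu — and concatenate.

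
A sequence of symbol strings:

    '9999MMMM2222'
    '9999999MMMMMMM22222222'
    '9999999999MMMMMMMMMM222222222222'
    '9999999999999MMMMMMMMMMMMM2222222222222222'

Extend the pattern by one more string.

The n-th term is 3n+1 9's then 3n+1 M's then 4n 2's (n = 1, 2, …).
At n = 5 the blocks have lengths 16, 16, 20.

9999999999999999MMMMMMMMMMMMMMMM22222222222222222222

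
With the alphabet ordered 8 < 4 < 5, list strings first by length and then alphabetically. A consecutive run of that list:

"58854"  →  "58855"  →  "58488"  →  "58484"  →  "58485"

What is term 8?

Advancing 3 positions from 58485 through 58485 → 58448 → 58444 reaches term 8.

58445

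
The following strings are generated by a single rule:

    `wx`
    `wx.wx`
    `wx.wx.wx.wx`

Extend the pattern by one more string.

Each string is two copies of the previous one joined by '.'.
So the next term is two copies of wx.wx.wx.wx with '.' between the halves.

wx.wx.wx.wx.wx.wx.wx.wx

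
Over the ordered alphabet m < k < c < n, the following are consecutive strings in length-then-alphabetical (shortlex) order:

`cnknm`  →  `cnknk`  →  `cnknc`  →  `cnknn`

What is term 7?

Continuing the enumeration 3 steps past cnknn: cnknn → cncmm → cncmk → (answer).

cncmc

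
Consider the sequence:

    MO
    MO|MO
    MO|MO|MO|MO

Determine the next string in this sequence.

MO|MO|MO|MO|MO|MO|MO|MO

s(k+1) = s(k)·|·s(k) — each term doubles the last with '|' between the halves.
So the next term is two copies of MO|MO|MO|MO with '|' between the halves.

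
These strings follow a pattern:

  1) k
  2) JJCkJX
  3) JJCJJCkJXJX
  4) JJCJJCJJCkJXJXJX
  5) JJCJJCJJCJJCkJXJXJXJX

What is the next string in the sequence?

Every step adds JJC to the front and JX to the end of the previous string.
Applying this once more to JJCJJCJJCJJCkJXJXJXJX:

JJCJJCJJCJJCJJCkJXJXJXJXJX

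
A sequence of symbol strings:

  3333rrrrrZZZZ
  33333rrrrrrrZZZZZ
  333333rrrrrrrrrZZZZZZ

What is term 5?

33333333rrrrrrrrrrrrrZZZZZZZZ

Reading off run lengths: 3 runs 4, 5, 6; r runs 5, 7, 9; Z runs 4, 5, 6 — each is linear in n, where the shown terms are n = 3, 4, 5.
For term 5, n = 7, so the run lengths are 8, 13, 8.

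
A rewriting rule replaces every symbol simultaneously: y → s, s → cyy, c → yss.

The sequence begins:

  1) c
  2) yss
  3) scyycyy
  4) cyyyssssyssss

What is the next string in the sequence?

φ(cyyyssssyssss) expands symbol-by-symbol to yss s s s cyy cyy cyy cyy s cyy cyy cyy cyy; joining the 13 pieces gives the next term.

yssssscyycyycyycyyscyycyycyycyy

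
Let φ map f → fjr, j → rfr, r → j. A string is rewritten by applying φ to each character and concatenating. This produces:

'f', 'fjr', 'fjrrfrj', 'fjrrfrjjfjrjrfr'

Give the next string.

Rewriting the 15 symbols of fjrrfrjjfjrjrfr one by one yields fjr rfr j j fjr j rfr rfr fjr rfr j rfr j fjr j; concatenated:

fjrrfrjjfjrjrfrrfrfjrrfrjrfrjfjrj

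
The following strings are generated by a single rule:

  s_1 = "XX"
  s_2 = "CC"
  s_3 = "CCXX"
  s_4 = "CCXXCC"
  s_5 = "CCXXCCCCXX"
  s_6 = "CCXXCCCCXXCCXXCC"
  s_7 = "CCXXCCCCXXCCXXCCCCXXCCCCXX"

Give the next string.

Each term (from the third on) is the previous term followed by the one before it: term 3 = CC·XX = CCXX.
The next term joins CCXXCCCCXXCCXXCCCCXXCCCCXX and CCXXCCCCXXCCXXCC.

CCXXCCCCXXCCXXCCCCXXCCCCXXCCXXCCCCXXCCXXCC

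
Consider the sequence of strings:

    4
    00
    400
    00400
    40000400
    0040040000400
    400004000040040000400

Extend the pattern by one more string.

Each term (from the third on) is the two preceding terms concatenated in order: term 3 = 4·00 = 400.
The next term joins 0040040000400 and 400004000040040000400.

0040040000400400004000040040000400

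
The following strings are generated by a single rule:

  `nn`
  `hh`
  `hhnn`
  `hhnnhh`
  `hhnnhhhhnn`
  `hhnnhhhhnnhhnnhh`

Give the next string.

Each term (from the third on) is the previous term followed by the one before it: term 3 = hh·nn = hhnn.
Continuing: hhnnhhhhnnhhnnhh · hhnnhhhhnn gives term 7.

hhnnhhhhnnhhnnhhhhnnhhhhnn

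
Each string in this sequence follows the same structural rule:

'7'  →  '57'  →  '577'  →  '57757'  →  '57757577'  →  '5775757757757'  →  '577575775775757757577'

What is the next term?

From term 3 onward, concatenate the last term with the second-to-last: 57·7 = 577, 577·57 = 57757, …
So term 8 is 577575775775757757577·5775757757757.

5775757757757577575775775757757757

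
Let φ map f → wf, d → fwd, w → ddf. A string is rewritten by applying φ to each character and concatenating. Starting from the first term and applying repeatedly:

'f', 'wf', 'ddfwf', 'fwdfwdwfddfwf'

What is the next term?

Rewriting the 13 symbols of fwdfwdwfddfwf one by one yields wf ddf fwd wf ddf fwd ddf wf fwd fwd wf ddf wf; concatenated:

wfddffwdwfddffwdddfwffwdfwdwfddfwf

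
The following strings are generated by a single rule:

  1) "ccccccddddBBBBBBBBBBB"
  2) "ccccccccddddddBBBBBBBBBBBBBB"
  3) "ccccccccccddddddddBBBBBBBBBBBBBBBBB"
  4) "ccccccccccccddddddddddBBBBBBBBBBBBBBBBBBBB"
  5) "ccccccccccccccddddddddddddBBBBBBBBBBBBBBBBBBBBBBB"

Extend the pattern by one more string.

Each string has the form c^{2n} d^{2n-2} B^{3n+2}, where the shown terms are n = 3, 4, 5, 6, 7.
At n = 8 the blocks have lengths 16, 14, 26.

ccccccccccccccccddddddddddddddBBBBBBBBBBBBBBBBBBBBBBBBBB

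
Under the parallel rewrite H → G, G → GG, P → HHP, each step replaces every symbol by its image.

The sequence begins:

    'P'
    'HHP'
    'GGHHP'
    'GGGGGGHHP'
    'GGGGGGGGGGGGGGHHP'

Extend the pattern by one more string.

Rewriting the 17 symbols of GGGGGGGGGGGGGGHHP one by one yields GG GG GG GG GG GG GG GG GG GG GG GG GG GG G G HHP; concatenated:

GGGGGGGGGGGGGGGGGGGGGGGGGGGGGGHHP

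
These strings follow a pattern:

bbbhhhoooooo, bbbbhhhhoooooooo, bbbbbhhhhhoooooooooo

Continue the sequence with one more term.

Each string has the form b^{n+1} h^{n+1} o^{2n+2}, where the shown terms are n = 2, 3, 4.
At n = 5 the blocks have lengths 6, 6, 12.

bbbbbbhhhhhhoooooooooooo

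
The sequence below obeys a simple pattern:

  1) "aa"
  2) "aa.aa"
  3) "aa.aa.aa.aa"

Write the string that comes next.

s(k+1) = s(k)·.·s(k) — each term doubles the last with '.' between the halves.
Doubling aa.aa.aa.aa with '.' between the halves:

aa.aa.aa.aa.aa.aa.aa.aa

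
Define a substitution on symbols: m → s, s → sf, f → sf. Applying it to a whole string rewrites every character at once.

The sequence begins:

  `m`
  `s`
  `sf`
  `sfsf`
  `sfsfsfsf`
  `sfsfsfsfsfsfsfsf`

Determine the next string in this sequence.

Rewriting the 16 symbols of sfsfsfsfsfsfsfsf one by one yields sf sf sf sf sf sf sf sf sf sf sf sf sf sf sf sf; concatenated:

sfsfsfsfsfsfsfsfsfsfsfsfsfsfsfsf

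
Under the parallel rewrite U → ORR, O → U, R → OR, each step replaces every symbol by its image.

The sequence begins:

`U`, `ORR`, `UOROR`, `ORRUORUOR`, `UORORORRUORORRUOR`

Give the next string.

Applying the rule to each of the 17 symbols of UORORORRUORORRUOR gives the pieces ORR U OR U OR U OR OR ORR U OR U OR OR ORR U OR, which concatenate to the answer.

ORRUORUORUORORORRUORUORORORRUOR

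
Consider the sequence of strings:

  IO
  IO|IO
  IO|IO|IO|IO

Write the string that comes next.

s(k+1) = s(k)·|·s(k) — each term doubles the last with '|' between the halves.
Doubling IO|IO|IO|IO with '|' between the halves:

IO|IO|IO|IO|IO|IO|IO|IO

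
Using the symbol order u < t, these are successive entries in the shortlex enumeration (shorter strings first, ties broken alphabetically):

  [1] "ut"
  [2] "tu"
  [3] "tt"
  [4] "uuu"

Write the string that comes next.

uut

The successor of uuu increments the rightmost position that isn't already t and resets every position after it to u.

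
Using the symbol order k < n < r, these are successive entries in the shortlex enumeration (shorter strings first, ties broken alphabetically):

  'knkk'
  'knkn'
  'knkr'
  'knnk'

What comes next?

Treat knnk as a base-3 numeral over the given alphabet and add one, carrying through any trailing r's.

knnn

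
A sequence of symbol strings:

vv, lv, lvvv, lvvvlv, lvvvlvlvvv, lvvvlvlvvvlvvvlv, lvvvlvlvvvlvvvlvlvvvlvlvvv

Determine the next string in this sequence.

This is a Fibonacci-style word recurrence s(k) = s(k−1)·s(k−2): e.g. lv·vv = lvvv.
The next term joins lvvvlvlvvvlvvvlvlvvvlvlvvv and lvvvlvlvvvlvvvlv.

lvvvlvlvvvlvvvlvlvvvlvlvvvlvvvlvlvvvlvvvlv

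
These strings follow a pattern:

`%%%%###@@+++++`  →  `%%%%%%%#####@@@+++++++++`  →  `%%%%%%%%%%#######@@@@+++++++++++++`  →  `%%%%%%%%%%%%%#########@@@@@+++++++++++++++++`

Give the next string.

%%%%%%%%%%%%%%%%###########@@@@@@+++++++++++++++++++++

Reading off run lengths: % runs 4, 7, 10, 13; # runs 3, 5, 7, 9; @ runs 2, 3, 4, 5; + runs 5, 9, 13, 17 — each is linear in n (n = 1, 2, …).
At n = 5 the blocks have lengths 16, 11, 6, 21.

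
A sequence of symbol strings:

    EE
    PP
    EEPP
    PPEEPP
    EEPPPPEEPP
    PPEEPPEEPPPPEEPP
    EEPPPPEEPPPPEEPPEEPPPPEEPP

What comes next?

This is a Fibonacci-style word recurrence s(k) = s(k−2)·s(k−1): e.g. EE·PP = EEPP.
Continuing: PPEEPPEEPPPPEEPP · EEPPPPEEPPPPEEPPEEPPPPEEPP gives term 8.

PPEEPPEEPPPPEEPPEEPPPPEEPPPPEEPPEEPPPPEEPP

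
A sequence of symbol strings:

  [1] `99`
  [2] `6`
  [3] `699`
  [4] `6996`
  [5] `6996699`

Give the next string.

69966996996

From term 3 onward, concatenate the last term with the second-to-last: 6·99 = 699, 699·6 = 6996, …
The next term joins 6996699 and 6996.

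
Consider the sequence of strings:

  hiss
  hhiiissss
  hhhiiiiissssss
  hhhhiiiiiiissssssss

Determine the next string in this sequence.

hhhhhiiiiiiiiissssssssss

Reading off run lengths: h runs 1, 2, 3, 4; i runs 1, 3, 5, 7; s runs 2, 4, 6, 8 — each is linear in n (n = 1, 2, …).
At n = 5 the blocks have lengths 5, 9, 10.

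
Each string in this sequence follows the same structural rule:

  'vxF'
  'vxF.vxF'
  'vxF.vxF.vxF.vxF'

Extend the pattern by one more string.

Every step duplicates the string with '.' between the halves.
One more doubling of vxF.vxF.vxF.vxF gives the answer.

vxF.vxF.vxF.vxF.vxF.vxF.vxF.vxF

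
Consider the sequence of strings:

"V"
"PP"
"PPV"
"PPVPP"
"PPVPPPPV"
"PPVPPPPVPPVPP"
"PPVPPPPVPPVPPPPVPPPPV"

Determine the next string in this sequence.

PPVPPPPVPPVPPPPVPPPPVPPVPPPPVPPVPP

This is a Fibonacci-style word recurrence s(k) = s(k−1)·s(k−2): e.g. PP·V = PPV.
The next term joins PPVPPPPVPPVPPPPVPPPPV and PPVPPPPVPPVPP.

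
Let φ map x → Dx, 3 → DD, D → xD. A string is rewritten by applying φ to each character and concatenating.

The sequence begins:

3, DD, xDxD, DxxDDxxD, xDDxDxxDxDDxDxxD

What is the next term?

Rewriting the 16 symbols of xDDxDxxDxDDxDxxD one by one yields Dx xD xD Dx xD Dx Dx xD Dx xD xD Dx xD Dx Dx xD; concatenated:

DxxDxDDxxDDxDxxDDxxDxDDxxDDxDxxD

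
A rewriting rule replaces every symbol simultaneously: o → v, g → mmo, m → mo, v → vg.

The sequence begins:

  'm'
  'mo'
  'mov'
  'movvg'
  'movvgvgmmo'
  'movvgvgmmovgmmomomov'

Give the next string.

φ(movvgvgmmovgmmomomov) expands symbol-by-symbol to mo v vg vg mmo vg mmo mo mo v vg mmo mo mo v mo v mo v vg; joining the 20 pieces gives the next term.

movvgvgmmovgmmomomovvgmmomomovmovmovvg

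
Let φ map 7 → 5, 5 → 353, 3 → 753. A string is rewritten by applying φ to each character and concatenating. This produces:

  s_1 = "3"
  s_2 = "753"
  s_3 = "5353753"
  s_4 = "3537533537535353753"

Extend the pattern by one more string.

753353753535375375335375353537533537533537535353753

Replace each of the 19 characters of 3537533537535353753 in place — 753 353 753 5 353 753 753 353 753 5 353 753 353 753 353 753 5 353 753 — and concatenate.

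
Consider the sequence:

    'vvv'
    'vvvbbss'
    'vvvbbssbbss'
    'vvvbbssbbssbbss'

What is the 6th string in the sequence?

Each term is the previous one with bbss appended.
From vvvbbssbbssbbss, 2 further steps: vvvbbssbbssbbss → vvvbbssbbssbbssbbss → (answer).

vvvbbssbbssbbssbbssbbss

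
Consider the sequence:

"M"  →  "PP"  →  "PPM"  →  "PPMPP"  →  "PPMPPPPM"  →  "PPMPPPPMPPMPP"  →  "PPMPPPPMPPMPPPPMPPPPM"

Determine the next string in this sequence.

PPMPPPPMPPMPPPPMPPPPMPPMPPPPMPPMPP

This is a Fibonacci-style word recurrence s(k) = s(k−1)·s(k−2): e.g. PP·M = PPM.
Continuing: PPMPPPPMPPMPPPPMPPPPM · PPMPPPPMPPMPP gives term 8.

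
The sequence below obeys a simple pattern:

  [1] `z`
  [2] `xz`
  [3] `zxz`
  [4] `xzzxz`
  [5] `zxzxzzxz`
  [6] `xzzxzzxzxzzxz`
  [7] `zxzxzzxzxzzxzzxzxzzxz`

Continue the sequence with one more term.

Each term (from the third on) is the two preceding terms concatenated in order: term 3 = z·xz = zxz.
The next term joins xzzxzzxzxzzxz and zxzxzzxzxzzxzzxzxzzxz.

xzzxzzxzxzzxzzxzxzzxzxzzxzzxzxzzxz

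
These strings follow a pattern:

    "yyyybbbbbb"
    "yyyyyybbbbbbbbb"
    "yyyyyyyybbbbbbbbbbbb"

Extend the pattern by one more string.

yyyyyyyyyybbbbbbbbbbbbbbb

Reading off run lengths: y runs 4, 6, 8; b runs 6, 9, 12 — each is linear in n, where the shown terms are n = 2, 3, 4.
Setting n = 5 gives 10, 15 characters in each block.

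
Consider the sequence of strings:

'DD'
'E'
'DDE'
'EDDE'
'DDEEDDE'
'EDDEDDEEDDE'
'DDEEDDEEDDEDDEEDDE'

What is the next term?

EDDEDDEEDDEDDEEDDEEDDEDDEEDDE

This is a Fibonacci-style word recurrence s(k) = s(k−2)·s(k−1): e.g. DD·E = DDE.
Continuing: EDDEDDEEDDE · DDEEDDEEDDEDDEEDDE gives term 8.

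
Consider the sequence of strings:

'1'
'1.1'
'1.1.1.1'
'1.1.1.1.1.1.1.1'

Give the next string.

Every step duplicates the string with '.' between the halves.
So the next term is two copies of 1.1.1.1.1.1.1.1 with '.' between the halves.

1.1.1.1.1.1.1.1.1.1.1.1.1.1.1.1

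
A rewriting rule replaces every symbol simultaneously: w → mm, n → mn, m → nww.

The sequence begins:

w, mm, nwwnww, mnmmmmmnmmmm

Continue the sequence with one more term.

Expanding mnmmmmmnmmmm: m→nww, n→mn, m→nww, m→nww, m→nww, m→nww, m→nww, n→mn, m→nww, m→nww, m→nww, m→nww. Concatenated: nww mn nww nww nww nww nww mn nww nww nww nww.

nwwmnnwwnwwnwwnwwnwwmnnwwnwwnwwnww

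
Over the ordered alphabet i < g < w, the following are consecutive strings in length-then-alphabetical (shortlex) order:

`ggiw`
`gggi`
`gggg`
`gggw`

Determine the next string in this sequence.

The successor of gggw increments the rightmost position that isn't already w and resets every position after it to i.

ggwi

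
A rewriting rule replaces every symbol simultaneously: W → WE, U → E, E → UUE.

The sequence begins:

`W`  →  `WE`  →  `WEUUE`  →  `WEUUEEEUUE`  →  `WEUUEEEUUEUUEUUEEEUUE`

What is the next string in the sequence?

Rewriting the 21 symbols of WEUUEEEUUEUUEUUEEEUUE one by one yields WE UUE E E UUE UUE UUE E E UUE E E UUE E E UUE UUE UUE E E UUE; concatenated:

WEUUEEEUUEUUEUUEEEUUEEEUUEEEUUEUUEUUEEEUUE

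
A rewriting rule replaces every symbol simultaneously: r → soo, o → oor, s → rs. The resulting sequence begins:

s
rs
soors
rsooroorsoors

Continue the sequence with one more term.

soorsooroorsooooroorsoorsooroorsoors

Replace each of the 13 characters of rsooroorsoors in place — soo rs oor oor soo oor oor soo rs oor oor soo rs — and concatenate.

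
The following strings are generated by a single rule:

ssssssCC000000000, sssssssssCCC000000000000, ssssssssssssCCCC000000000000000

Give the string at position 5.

ssssssssssssssssssCCCCCC000000000000000000000

Each string has the form s^{3n} C^{n} 0^{3n+3}, where the shown terms are n = 2, 3, 4.
Setting n = 6 gives 18, 6, 21 characters in each block.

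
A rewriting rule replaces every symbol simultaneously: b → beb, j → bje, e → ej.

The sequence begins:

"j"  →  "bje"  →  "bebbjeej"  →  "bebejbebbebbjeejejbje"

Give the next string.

bebejbebejbjebebejbebbebejbebbebbjeejejbjeejbjebebbjeej

Replace each of the 21 characters of bebejbebbebbjeejejbje in place — beb ej beb ej bje beb ej beb beb ej beb beb bje ej ej bje ej bje beb bje ej — and concatenate.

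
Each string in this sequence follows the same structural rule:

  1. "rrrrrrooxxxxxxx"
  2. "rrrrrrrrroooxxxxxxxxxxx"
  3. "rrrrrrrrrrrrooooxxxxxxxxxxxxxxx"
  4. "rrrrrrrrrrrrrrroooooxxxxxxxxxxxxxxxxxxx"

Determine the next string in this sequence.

rrrrrrrrrrrrrrrrrrooooooxxxxxxxxxxxxxxxxxxxxxxx

Term n consists of 3n+3 r's, followed by n+1 o's, followed by 4n+3 x's (n = 1, 2, …).
Setting n = 5 gives 18, 6, 23 characters in each block.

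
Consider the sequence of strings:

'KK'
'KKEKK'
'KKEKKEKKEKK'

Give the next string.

s(k+1) = s(k)·E·s(k) — each term doubles the last with 'E' between the halves.
Doubling KKEKKEKKEKK with 'E' between the halves:

KKEKKEKKEKKEKKEKKEKKEKK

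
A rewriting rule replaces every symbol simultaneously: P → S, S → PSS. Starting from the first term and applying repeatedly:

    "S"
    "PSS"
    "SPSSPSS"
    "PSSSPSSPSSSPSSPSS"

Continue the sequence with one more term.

SPSSPSSPSSSPSSPSSSPSSPSSPSSSPSSPSSSPSSPSS

φ(PSSSPSSPSSSPSSPSS) expands symbol-by-symbol to S PSS PSS PSS S PSS PSS S PSS PSS PSS S PSS PSS S PSS PSS; joining the 17 pieces gives the next term.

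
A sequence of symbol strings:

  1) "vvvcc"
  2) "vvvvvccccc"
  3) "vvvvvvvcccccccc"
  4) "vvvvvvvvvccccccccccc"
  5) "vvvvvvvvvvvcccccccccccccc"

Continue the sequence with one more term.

vvvvvvvvvvvvvccccccccccccccccc

Reading off run lengths: v runs 3, 5, 7, 9, 11; c runs 2, 5, 8, 11, 14 — each is linear in n (n = 1, 2, …).
At n = 6 the blocks have lengths 13, 17.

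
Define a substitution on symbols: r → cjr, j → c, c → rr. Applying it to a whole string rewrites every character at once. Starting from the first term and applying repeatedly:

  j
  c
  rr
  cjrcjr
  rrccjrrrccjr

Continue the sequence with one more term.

Expanding rrccjrrrccjr: r→cjr, r→cjr, c→rr, c→rr, j→c, r→cjr, r→cjr, r→cjr, c→rr, c→rr, j→c, r→cjr. Concatenated: cjr cjr rr rr c cjr cjr cjr rr rr c cjr.

cjrcjrrrrrccjrcjrcjrrrrrccjr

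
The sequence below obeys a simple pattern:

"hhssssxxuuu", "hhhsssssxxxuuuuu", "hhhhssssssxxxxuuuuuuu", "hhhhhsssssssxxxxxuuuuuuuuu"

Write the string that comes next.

The n-th term is n h's then n+2 s's then n x's then 2n-1 u's, where the shown terms are n = 2, 3, 4, 5.
For the next term, n = 6, so the run lengths are 6, 8, 6, 11.

hhhhhhssssssssxxxxxxuuuuuuuuuuu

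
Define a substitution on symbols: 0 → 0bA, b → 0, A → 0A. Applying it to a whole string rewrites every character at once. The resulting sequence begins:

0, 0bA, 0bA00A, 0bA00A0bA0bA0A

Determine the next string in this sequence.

0bA00A0bA0bA0A0bA00A0bA00A0bA0A

Applying the rule to each of the 14 symbols of 0bA00A0bA0bA0A gives the pieces 0bA 0 0A 0bA 0bA 0A 0bA 0 0A 0bA 0 0A 0bA 0A, which concatenate to the answer.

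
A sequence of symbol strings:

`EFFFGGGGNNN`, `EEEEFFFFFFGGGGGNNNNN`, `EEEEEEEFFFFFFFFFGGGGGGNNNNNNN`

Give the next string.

EEEEEEEEEEFFFFFFFFFFFFGGGGGGGNNNNNNNNN

Reading off run lengths: E runs 1, 4, 7; F runs 3, 6, 9; G runs 4, 5, 6; N runs 3, 5, 7 — each is linear in n (n = 1, 2, …).
For the next term, n = 4, so the run lengths are 10, 12, 7, 9.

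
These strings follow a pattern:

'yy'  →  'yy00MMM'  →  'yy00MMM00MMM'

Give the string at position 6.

Each term is the previous one with 00MMM appended.
From yy00MMM00MMM, 3 further steps: yy00MMM00MMM → yy00MMM00MMM00MMM → yy00MMM00MMM00MMM00MMM → (answer).

yy00MMM00MMM00MMM00MMM00MMM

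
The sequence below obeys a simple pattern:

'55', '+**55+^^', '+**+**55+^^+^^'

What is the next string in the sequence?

Each term wraps the previous one in +** on the left and +^^ on the right.
One more step from +**+**55+^^+^^ gives the answer.

+**+**+**55+^^+^^+^^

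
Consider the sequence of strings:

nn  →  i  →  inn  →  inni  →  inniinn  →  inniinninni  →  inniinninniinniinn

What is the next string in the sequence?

inniinninniinniinninniinninni

Each term (from the third on) is the previous term followed by the one before it: term 3 = i·nn = inn.
The next term joins inniinninniinniinn and inniinninni.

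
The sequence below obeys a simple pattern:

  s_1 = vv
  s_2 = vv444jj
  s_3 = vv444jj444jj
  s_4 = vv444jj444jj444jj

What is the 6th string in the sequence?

vv444jj444jj444jj444jj444jj

The strings grow by a fixed suffix 444jj each time.
From vv444jj444jj444jj, 2 further steps: vv444jj444jj444jj → vv444jj444jj444jj444jj → (answer).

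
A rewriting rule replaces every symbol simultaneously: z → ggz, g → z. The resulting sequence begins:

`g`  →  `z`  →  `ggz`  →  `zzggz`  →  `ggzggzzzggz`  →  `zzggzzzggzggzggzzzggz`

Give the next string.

φ(zzggzzzggzggzggzzzggz) expands symbol-by-symbol to ggz ggz z z ggz ggz ggz z z ggz z z ggz z z ggz ggz ggz z z ggz; joining the 21 pieces gives the next term.

ggzggzzzggzggzggzzzggzzzggzzzggzggzggzzzggz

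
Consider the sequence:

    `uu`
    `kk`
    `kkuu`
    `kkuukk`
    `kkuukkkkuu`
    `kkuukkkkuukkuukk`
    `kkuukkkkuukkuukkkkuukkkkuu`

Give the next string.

This is a Fibonacci-style word recurrence s(k) = s(k−1)·s(k−2): e.g. kk·uu = kkuu.
The next term joins kkuukkkkuukkuukkkkuukkkkuu and kkuukkkkuukkuukk.

kkuukkkkuukkuukkkkuukkkkuukkuukkkkuukkuukk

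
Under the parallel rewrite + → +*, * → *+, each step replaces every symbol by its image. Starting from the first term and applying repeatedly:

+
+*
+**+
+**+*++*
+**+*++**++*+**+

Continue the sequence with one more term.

Replace each of the 16 characters of +**+*++**++*+**+ in place — +* *+ *+ +* *+ +* +* *+ *+ +* +* *+ +* *+ *+ +* — and concatenate.

+**+*++**++*+**+*++*+**++**+*++*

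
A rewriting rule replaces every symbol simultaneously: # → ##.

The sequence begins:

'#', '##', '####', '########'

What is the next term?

Rewriting each symbol of ########: #→##, #→##, #→##, #→##, #→##, #→##, #→##, #→##, which concatenates to ## ## ## ## ## ## ## ##.

################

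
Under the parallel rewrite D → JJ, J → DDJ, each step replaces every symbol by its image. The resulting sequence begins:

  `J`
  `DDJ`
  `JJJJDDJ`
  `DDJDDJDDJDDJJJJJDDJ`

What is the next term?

JJJJDDJJJJJDDJJJJJDDJJJJJDDJDDJDDJDDJDDJJJJJDDJ

Replace each of the 19 characters of DDJDDJDDJDDJJJJJDDJ in place — JJ JJ DDJ JJ JJ DDJ JJ JJ DDJ JJ JJ DDJ DDJ DDJ DDJ DDJ JJ JJ DDJ — and concatenate.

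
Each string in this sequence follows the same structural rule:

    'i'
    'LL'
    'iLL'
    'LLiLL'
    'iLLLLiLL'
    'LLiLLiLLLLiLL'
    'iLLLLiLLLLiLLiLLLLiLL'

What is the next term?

LLiLLiLLLLiLLiLLLLiLLLLiLLiLLLLiLL

From term 3 onward, concatenate the second-to-last term with the last: i·LL = iLL, LL·iLL = LLiLL, …
Continuing: LLiLLiLLLLiLL · iLLLLiLLLLiLLiLLLLiLL gives term 8.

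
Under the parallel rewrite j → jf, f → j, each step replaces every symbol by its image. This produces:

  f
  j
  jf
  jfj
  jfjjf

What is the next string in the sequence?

Rewriting each symbol of jfjjf: j→jf, f→j, j→jf, j→jf, f→j, which concatenates to jf j jf jf j.

jfjjfjfj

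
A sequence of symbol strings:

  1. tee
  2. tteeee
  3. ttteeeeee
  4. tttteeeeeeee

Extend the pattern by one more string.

ttttteeeeeeeeee

The n-th term is n t's then 2n e's (n = 1, 2, …).
Setting n = 5 gives 5, 10 characters in each block.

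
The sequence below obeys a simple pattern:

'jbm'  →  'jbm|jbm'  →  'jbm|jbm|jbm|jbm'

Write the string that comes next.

Each string is two copies of the previous one joined by '|'.
Doubling jbm|jbm|jbm|jbm with '|' between the halves:

jbm|jbm|jbm|jbm|jbm|jbm|jbm|jbm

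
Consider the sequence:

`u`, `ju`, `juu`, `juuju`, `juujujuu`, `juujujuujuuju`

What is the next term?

juujujuujuujujuujujuu

From term 3 onward, concatenate the last term with the second-to-last: ju·u = juu, juu·ju = juuju, …
So term 7 is juujujuujuuju·juujujuu.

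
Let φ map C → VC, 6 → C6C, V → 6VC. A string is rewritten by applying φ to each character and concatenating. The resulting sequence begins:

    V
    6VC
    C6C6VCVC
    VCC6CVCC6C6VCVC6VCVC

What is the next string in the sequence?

6VCVCVCC6CVC6VCVCVCC6CVCC6C6VCVC6VCVCC6C6VCVC6VCVC

Applying the rule to each of the 20 symbols of VCC6CVCC6C6VCVC6VCVC gives the pieces 6VC VC VC C6C VC 6VC VC VC C6C VC C6C 6VC VC 6VC VC C6C 6VC VC 6VC VC, which concatenate to the answer.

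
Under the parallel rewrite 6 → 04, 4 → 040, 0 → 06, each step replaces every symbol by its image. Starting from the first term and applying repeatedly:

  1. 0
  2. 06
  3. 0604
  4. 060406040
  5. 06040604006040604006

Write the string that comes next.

06040604006040604006060406040060406040060604

Applying the rule to each of the 20 symbols of 06040604006040604006 gives the pieces 06 04 06 040 06 04 06 040 06 06 04 06 040 06 04 06 040 06 06 04, which concatenate to the answer.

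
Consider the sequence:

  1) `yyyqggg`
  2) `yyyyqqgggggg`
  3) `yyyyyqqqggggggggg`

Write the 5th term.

yyyyyyyqqqqqggggggggggggggg

Each string has the form y^{n+2} q^{n} g^{3n} (n = 1, 2, …).
For term 5, n = 5, so the run lengths are 7, 5, 15.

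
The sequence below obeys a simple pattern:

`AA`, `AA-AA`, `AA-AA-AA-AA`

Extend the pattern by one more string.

s(k+1) = s(k)·-·s(k) — each term doubles the last with '-' between the halves.
So the next term is two copies of AA-AA-AA-AA with '-' between the halves.

AA-AA-AA-AA-AA-AA-AA-AA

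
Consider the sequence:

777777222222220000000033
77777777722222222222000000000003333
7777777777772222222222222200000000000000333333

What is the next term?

Term n consists of 3n 7's, followed by 3n+2 2's, followed by 3n+2 0's, followed by 2n-2 3's, where the shown terms are n = 2, 3, 4.
For the next term, n = 5, so the run lengths are 15, 17, 17, 8.

777777777777777222222222222222220000000000000000033333333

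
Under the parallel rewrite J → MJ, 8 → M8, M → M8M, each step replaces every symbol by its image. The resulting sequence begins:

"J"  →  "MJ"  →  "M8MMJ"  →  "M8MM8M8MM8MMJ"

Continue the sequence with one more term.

φ(M8MM8M8MM8MMJ) expands symbol-by-symbol to M8M M8 M8M M8M M8 M8M M8 M8M M8M M8 M8M M8M MJ; joining the 13 pieces gives the next term.

M8MM8M8MM8MM8M8MM8M8MM8MM8M8MM8MMJ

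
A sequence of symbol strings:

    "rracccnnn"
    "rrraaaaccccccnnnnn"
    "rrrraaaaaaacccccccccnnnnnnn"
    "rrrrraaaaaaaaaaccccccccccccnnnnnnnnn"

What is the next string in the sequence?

Each string has the form r^{n+1} a^{3n-2} c^{3n} n^{2n+1} (n = 1, 2, …).
For the next term, n = 5, so the run lengths are 6, 13, 15, 11.

rrrrrraaaaaaaaaaaaacccccccccccccccnnnnnnnnnnn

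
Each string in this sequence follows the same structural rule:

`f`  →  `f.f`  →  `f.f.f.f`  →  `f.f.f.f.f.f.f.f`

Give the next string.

s(k+1) = s(k)·.·s(k) — each term doubles the last with '.' between the halves.
So the next term is two copies of f.f.f.f.f.f.f.f with '.' between the halves.

f.f.f.f.f.f.f.f.f.f.f.f.f.f.f.f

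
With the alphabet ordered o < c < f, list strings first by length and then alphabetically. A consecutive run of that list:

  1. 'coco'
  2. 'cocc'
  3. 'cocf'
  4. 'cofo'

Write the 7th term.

ccoo

Stepping forward 3 times from cofo: cofo → cofc → coff, then the target.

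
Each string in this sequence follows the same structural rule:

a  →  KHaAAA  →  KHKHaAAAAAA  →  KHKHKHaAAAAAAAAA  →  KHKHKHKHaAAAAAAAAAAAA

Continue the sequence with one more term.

Each term wraps the previous one in KH on the left and AAA on the right.
One more step from KHKHKHKHaAAAAAAAAAAAA gives the answer.

KHKHKHKHKHaAAAAAAAAAAAAAAA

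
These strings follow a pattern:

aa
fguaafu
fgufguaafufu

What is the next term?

s(k+1) = fgu·s(k)·fu, so each term gains fgu as a prefix and fu as a suffix.
Applying this once more to fgufguaafufu:

fgufgufguaafufufu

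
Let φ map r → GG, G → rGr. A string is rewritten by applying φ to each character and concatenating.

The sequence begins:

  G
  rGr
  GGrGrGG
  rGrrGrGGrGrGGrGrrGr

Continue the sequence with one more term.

GGrGrGGGGrGrGGrGrrGrGGrGrGGrGrrGrGGrGrGGGGrGrGG

φ(rGrrGrGGrGrGGrGrrGr) expands symbol-by-symbol to GG rGr GG GG rGr GG rGr rGr GG rGr GG rGr rGr GG rGr GG GG rGr GG; joining the 19 pieces gives the next term.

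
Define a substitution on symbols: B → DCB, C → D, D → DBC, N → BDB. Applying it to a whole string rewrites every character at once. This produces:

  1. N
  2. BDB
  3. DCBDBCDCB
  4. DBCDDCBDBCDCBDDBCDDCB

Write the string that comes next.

DBCDCBDDBCDBCDDCBDBCDCBDDBCDDCBDBCDBCDCBDDBCDBCDDCB

Replace each of the 21 characters of DBCDDCBDBCDCBDDBCDDCB in place — DBC DCB D DBC DBC D DCB DBC DCB D DBC D DCB DBC DBC DCB D DBC DBC D DCB — and concatenate.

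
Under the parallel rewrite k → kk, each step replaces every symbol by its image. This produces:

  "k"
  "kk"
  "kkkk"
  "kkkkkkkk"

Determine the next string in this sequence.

kkkkkkkkkkkkkkkk

Rewriting each symbol of kkkkkkkk: k→kk, k→kk, k→kk, k→kk, k→kk, k→kk, k→kk, k→kk, which concatenates to kk kk kk kk kk kk kk kk.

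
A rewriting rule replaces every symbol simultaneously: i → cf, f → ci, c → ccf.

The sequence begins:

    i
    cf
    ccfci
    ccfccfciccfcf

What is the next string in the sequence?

ccfccfciccfccfciccfcfccfccfciccfci

φ(ccfccfciccfcf) expands symbol-by-symbol to ccf ccf ci ccf ccf ci ccf cf ccf ccf ci ccf ci; joining the 13 pieces gives the next term.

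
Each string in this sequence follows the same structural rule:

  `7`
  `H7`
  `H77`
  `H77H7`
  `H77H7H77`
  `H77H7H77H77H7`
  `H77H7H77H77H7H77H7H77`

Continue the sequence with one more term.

H77H7H77H77H7H77H7H77H77H7H77H77H7

Each term (from the third on) is the previous term followed by the one before it: term 3 = H7·7 = H77.
The next term joins H77H7H77H77H7H77H7H77 and H77H7H77H77H7.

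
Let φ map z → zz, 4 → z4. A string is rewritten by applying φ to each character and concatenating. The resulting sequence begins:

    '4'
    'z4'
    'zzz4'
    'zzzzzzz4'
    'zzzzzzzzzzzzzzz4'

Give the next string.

zzzzzzzzzzzzzzzzzzzzzzzzzzzzzzz4

Replace each of the 16 characters of zzzzzzzzzzzzzzz4 in place — zz zz zz zz zz zz zz zz zz zz zz zz zz zz zz z4 — and concatenate.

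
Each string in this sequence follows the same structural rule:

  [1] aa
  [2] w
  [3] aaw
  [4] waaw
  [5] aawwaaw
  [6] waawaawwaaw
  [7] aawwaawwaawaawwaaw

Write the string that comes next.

waawaawwaawaawwaawwaawaawwaaw

Each term (from the third on) is the two preceding terms concatenated in order: term 3 = aa·w = aaw.
So term 8 is waawaawwaaw·aawwaawwaawaawwaaw.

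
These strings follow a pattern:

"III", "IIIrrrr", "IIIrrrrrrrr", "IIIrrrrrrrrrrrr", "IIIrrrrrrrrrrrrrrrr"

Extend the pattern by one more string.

The strings grow by a fixed suffix rrrr each time.
One more step from IIIrrrrrrrrrrrrrrrr gives the answer.

IIIrrrrrrrrrrrrrrrrrrrr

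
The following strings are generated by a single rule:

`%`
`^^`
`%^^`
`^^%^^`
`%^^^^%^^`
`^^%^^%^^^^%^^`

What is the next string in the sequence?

%^^^^%^^^^%^^%^^^^%^^

From term 3 onward, concatenate the second-to-last term with the last: %·^^ = %^^, ^^·%^^ = ^^%^^, …
The next term joins %^^^^%^^ and ^^%^^%^^^^%^^.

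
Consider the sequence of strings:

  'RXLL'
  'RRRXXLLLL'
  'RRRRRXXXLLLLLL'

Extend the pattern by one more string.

The n-th term is 2n-1 R's then n X's then 2n L's (n = 1, 2, …).
For the next term, n = 4, so the run lengths are 7, 4, 8.

RRRRRRRXXXXLLLLLLLL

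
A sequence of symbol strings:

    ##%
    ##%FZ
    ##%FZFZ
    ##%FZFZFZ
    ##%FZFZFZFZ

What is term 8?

Each term is the previous one with FZ appended.
From ##%FZFZFZFZ, 3 further steps: ##%FZFZFZFZ → ##%FZFZFZFZFZ → ##%FZFZFZFZFZFZ → (answer).

##%FZFZFZFZFZFZFZ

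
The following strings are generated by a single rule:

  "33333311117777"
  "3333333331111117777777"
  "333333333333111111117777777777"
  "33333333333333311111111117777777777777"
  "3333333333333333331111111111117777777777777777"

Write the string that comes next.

333333333333333333333111111111111117777777777777777777

Term n consists of 3n 3's, followed by 2n 1's, followed by 3n-2 7's, where the shown terms are n = 2, 3, 4, 5, 6.
For the next term, n = 7, so the run lengths are 21, 14, 19.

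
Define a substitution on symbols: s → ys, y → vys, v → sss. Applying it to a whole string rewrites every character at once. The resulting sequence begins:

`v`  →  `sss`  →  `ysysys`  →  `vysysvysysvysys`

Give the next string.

sssvysysvysyssssvysysvysyssssvysysvysys

Replace each of the 15 characters of vysysvysysvysys in place — sss vys ys vys ys sss vys ys vys ys sss vys ys vys ys — and concatenate.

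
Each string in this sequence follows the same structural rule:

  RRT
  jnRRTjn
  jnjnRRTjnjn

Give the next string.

Each term wraps the previous one in jn on the left and jn on the right.
Applying this once more to jnjnRRTjnjn:

jnjnjnRRTjnjnjn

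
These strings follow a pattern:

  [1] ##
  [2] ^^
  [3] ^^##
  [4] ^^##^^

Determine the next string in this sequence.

This is a Fibonacci-style word recurrence s(k) = s(k−1)·s(k−2): e.g. ^^·## = ^^##.
So term 5 is ^^##^^·^^##.

^^##^^^^##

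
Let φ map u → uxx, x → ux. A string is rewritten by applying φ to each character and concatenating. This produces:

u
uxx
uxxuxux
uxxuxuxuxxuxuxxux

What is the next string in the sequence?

Rewriting the 17 symbols of uxxuxuxuxxuxuxxux one by one yields uxx ux ux uxx ux uxx ux uxx ux ux uxx ux uxx ux ux uxx ux; concatenated:

uxxuxuxuxxuxuxxuxuxxuxuxuxxuxuxxuxuxuxxux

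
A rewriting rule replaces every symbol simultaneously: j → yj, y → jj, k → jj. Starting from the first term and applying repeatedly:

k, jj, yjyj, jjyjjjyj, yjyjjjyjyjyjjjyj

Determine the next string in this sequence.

Rewriting the 16 symbols of yjyjjjyjyjyjjjyj one by one yields jj yj jj yj yj yj jj yj jj yj jj yj yj yj jj yj; concatenated:

jjyjjjyjyjyjjjyjjjyjjjyjyjyjjjyj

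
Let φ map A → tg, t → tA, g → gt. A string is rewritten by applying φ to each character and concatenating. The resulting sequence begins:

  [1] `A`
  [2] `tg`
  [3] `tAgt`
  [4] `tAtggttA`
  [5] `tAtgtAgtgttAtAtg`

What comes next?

Applying the rule to each of the 16 symbols of tAtgtAgtgttAtAtg gives the pieces tA tg tA gt tA tg gt tA gt tA tA tg tA tg tA gt, which concatenate to the answer.

tAtgtAgttAtggttAgttAtAtgtAtgtAgt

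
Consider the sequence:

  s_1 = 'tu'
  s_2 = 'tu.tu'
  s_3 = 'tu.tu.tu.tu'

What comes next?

tu.tu.tu.tu.tu.tu.tu.tu

Every step duplicates the string with '.' between the halves.
So the next term is two copies of tu.tu.tu.tu with '.' between the halves.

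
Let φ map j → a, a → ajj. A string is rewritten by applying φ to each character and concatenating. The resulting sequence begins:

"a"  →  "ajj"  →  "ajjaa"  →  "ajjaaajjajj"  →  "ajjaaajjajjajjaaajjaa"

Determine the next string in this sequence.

ajjaaajjajjajjaaajjaaajjaaajjajjajjaaajjajj

Applying the rule to each of the 21 symbols of ajjaaajjajjajjaaajjaa gives the pieces ajj a a ajj ajj ajj a a ajj a a ajj a a ajj ajj ajj a a ajj ajj, which concatenate to the answer.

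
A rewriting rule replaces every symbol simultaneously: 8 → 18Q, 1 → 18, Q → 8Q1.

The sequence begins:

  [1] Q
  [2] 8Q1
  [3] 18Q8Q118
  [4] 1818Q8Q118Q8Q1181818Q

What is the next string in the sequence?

Replace each of the 21 characters of 1818Q8Q118Q8Q1181818Q in place — 18 18Q 18 18Q 8Q1 18Q 8Q1 18 18 18Q 8Q1 18Q 8Q1 18 18 18Q 18 18Q 18 18Q 8Q1 — and concatenate.

1818Q1818Q8Q118Q8Q1181818Q8Q118Q8Q1181818Q1818Q1818Q8Q1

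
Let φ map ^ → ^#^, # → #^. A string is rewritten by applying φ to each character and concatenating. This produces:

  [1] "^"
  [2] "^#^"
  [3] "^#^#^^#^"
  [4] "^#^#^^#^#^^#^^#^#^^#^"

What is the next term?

φ(^#^#^^#^#^^#^^#^#^^#^) expands symbol-by-symbol to ^#^ #^ ^#^ #^ ^#^ ^#^ #^ ^#^ #^ ^#^ ^#^ #^ ^#^ ^#^ #^ ^#^ #^ ^#^ ^#^ #^ ^#^; joining the 21 pieces gives the next term.

^#^#^^#^#^^#^^#^#^^#^#^^#^^#^#^^#^^#^#^^#^#^^#^^#^#^^#^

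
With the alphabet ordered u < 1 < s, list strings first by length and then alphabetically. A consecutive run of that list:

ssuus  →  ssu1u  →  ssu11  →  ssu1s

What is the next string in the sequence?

ssusu

Treat ssu1s as a base-3 numeral over the given alphabet and add one, carrying through any trailing s's.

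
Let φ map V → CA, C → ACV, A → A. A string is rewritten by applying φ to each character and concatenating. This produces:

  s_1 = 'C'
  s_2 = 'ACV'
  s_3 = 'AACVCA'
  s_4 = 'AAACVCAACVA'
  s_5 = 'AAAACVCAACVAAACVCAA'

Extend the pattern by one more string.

φ(AAAACVCAACVAAACVCAA) expands symbol-by-symbol to A A A A ACV CA ACV A A ACV CA A A A ACV CA ACV A A; joining the 19 pieces gives the next term.

AAAAACVCAACVAAACVCAAAAACVCAACVAA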